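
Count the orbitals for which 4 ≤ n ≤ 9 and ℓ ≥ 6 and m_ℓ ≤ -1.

40

Treat each shell separately and count matching orbitals:
n=7 → 6; n=8 → 13; n=9 → 21.
Total orbitals: 6 + 13 + 21 = 40.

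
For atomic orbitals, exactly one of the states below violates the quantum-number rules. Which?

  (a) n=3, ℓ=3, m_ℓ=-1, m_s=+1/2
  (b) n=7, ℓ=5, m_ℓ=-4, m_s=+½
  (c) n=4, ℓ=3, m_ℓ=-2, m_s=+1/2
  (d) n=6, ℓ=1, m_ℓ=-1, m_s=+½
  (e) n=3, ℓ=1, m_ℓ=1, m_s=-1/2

(a) has ℓ = 3 ≥ n = 3, violating 0 ≤ ℓ ≤ n−1.
The remaining sets (b), (c), (d), (e) satisfy all four rules.

(a)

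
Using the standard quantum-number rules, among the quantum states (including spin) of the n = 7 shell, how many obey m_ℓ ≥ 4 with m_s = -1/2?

The n = 7 shell has ℓ = 0 through 6; check each.
Per ℓ-value: ℓ=4 → 1; ℓ=5 → 2; ℓ=6 → 3.
Orbitals: 1 + 2 + 3 = 6. With m_s fixed to a single value there is one state per orbital, giving 6 states.

6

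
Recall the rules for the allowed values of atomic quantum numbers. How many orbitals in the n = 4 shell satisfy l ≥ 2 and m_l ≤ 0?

7

With n = 4 the allowed l are 0, 1, …, 3.
The (l, m_l) pairs meeting l ≥ 2 and m_l ≤ 0 give: l=2 → 3; l=3 → 4.
Total orbitals: 3 + 4 = 7.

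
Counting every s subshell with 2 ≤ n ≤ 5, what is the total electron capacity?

An s subshell (l = 0) exists for every n ≥ 1, so shells n = 2, 3, 4, 5 each contribute one — 4 subshells.
Since each s subshell holds 2(2·0+1) = 2 electrons, the total is 4 × 2 = 8.

8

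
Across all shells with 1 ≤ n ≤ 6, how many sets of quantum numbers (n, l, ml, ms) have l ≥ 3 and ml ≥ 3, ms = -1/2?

Count contributing orbitals for each principal shell:
n=4 → 1; n=5 → 3; n=6 → 6.
Orbitals: 1 + 3 + 6 = 10. With ms fixed to -1/2 there is one state per orbital, so 10 states.

10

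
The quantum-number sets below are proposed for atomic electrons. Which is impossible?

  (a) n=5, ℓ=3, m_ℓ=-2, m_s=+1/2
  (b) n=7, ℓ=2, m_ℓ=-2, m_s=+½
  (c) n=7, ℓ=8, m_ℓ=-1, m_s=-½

(c) has ℓ = 8 ≥ n = 7, violating 0 ≤ ℓ ≤ n−1.
The remaining sets (a), (b) satisfy all four rules.

(c)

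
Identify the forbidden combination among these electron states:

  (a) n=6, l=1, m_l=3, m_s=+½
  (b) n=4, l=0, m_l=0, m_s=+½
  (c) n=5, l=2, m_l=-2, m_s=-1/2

(a) has |m_l| = 3 > l = 1, violating −l ≤ m_l ≤ l.
The remaining sets (b), (c) satisfy all four rules.

(a)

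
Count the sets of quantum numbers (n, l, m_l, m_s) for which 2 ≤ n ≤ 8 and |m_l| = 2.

Work shell by shell — for each n, count the (l, m_l) pairs that satisfy |m_l| = 2:
n=3 → 2; n=4 → 4; n=5 → 6; n=6 → 8; n=7 → 10; n=8 → 12.
Orbitals: 2 + 4 + 6 + 8 + 10 + 12 = 42. Including both spin states (m_s = ±1/2) gives 2 × 42 = 84 states.

84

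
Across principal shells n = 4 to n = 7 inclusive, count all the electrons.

252

Shell n has n² orbitals: 4²=16 + 5²=25 + 6²=36 + 7²=49 = 126 orbitals.
Two spin states per orbital: 2 × 126 = 252 electrons.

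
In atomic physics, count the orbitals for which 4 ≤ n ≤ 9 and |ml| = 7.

Work shell by shell — for each n, count the (l, ml) pairs that satisfy |ml| = 7:
n=8 → 2; n=9 → 4.
Total orbitals: 2 + 4 = 6.

6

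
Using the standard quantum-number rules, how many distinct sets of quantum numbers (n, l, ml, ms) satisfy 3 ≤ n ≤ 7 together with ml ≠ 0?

220

Count contributing orbitals for each principal shell:
n=3 → 6; n=4 → 12; n=5 → 20; n=6 → 30; n=7 → 42.
Orbitals: 6 + 12 + 20 + 30 + 42 = 110. Including both spin states (ms = ±1/2) gives 2 × 110 = 220 states.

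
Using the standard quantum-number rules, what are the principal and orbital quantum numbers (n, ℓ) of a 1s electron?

The leading integer gives n = 1; the letter 's' means ℓ = 0.

n = 1, ℓ = 0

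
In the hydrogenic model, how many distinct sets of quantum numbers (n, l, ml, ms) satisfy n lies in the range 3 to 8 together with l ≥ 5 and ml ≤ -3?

For each n in the range, tally the orbitals obeying l ≥ 5 and ml ≤ -3:
n=6 → 3; n=7 → 7; n=8 → 12.
Orbitals: 3 + 7 + 12 = 22. Including both spin states (ms = ±1/2) gives 2 × 22 = 44 states.

44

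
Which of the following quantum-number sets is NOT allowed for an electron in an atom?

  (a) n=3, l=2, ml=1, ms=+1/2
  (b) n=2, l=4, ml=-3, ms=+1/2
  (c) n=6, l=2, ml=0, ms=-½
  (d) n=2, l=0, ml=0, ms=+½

(b)

(b) has l = 4 ≥ n = 2, violating 0 ≤ l ≤ n−1.
The remaining sets (a), (c), (d) satisfy all four rules.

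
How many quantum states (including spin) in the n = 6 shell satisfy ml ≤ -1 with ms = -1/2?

15

Go through l = 0, …, 5 (the values permitted for n = 6).
Orbitals with ml ≤ -1, by l: l=1 → 1; l=2 → 2; l=3 → 3; l=4 → 4; l=5 → 5.
Orbitals: 1 + 2 + 3 + 4 + 5 = 15. With ms fixed to a single value there is one state per orbital, giving 15 states.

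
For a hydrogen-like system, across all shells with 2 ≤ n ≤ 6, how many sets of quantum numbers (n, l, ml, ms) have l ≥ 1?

Per-shell orbital counts meeting the constraint:
n=2 → 3; n=3 → 8; n=4 → 15; n=5 → 24; n=6 → 35.
Orbitals: 3 + 8 + 15 + 24 + 35 = 85. Including both spin states (ms = ±1/2) gives 2 × 85 = 170 states.

170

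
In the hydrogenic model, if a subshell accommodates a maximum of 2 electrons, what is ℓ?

ℓ = 0 (s)

2(2ℓ+1) = 2 ⇒ 2ℓ+1 = 1 ⇒ ℓ = 0.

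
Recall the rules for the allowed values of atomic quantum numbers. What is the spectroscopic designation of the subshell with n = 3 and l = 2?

l = 2 corresponds to the letter 'd', so the subshell is 3d.

3d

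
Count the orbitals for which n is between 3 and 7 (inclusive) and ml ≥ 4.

10

Go shell by shell, enumerating (l, ml) with ml ≥ 4:
n=5 → 1; n=6 → 3; n=7 → 6.
Total orbitals: 1 + 3 + 6 = 10.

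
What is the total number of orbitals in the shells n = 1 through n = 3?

Shell n has n² orbitals: 1²=1 + 2²=4 + 3²=9 = 14 orbitals.

14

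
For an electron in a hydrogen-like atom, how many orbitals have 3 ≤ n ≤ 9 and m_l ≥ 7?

4

Treat each shell separately and count matching orbitals:
n=8 → 1; n=9 → 3.
Total orbitals: 1 + 3 = 4.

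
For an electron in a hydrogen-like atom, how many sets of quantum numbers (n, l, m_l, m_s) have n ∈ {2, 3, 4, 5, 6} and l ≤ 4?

For each n in the range, tally the orbitals obeying l ≤ 4:
n=2 → 4; n=3 → 9; n=4 → 16; n=5 → 25; n=6 → 25.
Orbitals: 4 + 9 + 16 + 25 + 25 = 79. Including both spin states (m_s = ±1/2) gives 2 × 79 = 158 states.

158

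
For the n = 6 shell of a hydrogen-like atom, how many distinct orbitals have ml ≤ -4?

The n = 6 shell has l = 0 through 5; check each.
Per l-value: l=4 → 1; l=5 → 2.
Total orbitals: 1 + 2 = 3.

3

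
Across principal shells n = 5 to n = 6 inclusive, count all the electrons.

Shell n has n² orbitals: 5²=25 + 6²=36 = 61 orbitals.
Two spin states per orbital: 2 × 61 = 122 electrons.

122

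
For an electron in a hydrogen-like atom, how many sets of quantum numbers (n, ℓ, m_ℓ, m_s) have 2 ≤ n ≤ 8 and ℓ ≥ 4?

220

Work shell by shell — for each n, count the (ℓ, m_ℓ) pairs that satisfy ℓ ≥ 4:
n=5 → 9; n=6 → 20; n=7 → 33; n=8 → 48.
Orbitals: 9 + 20 + 33 + 48 = 110. Including both spin states (m_s = ±1/2) gives 2 × 110 = 220 states.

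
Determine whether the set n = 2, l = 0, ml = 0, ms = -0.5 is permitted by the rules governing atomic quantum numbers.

n = 2 is a positive integer. l = 0 satisfies 0 ≤ l ≤ n−1 = 1. ml = 0 lies in the range −l … +l (here 0). ms = -1/2 is one of ±1/2.
All four constraints are satisfied.

Valid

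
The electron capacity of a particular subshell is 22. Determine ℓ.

ℓ = 5 (h)

2(2ℓ+1) = 22 ⇒ 2ℓ+1 = 11 ⇒ ℓ = 5.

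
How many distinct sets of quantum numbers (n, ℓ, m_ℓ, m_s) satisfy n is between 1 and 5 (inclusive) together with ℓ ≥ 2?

Count contributing orbitals for each principal shell:
n=3 → 5; n=4 → 12; n=5 → 21.
Orbitals: 5 + 12 + 21 = 38. Including both spin states (m_s = ±1/2) gives 2 × 38 = 76 states.

76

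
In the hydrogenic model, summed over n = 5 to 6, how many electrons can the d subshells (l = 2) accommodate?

20

A d subshell (l = 2) exists for every n ≥ 3, so shells n = 5, 6 each contribute one — 2 subshells.
Since each d subshell holds 2(2·2+1) = 10 electrons, the total is 2 × 10 = 20.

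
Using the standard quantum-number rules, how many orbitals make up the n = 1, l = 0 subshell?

1

A subshell has 2l+1 orbitals; with l = 0, that's 1.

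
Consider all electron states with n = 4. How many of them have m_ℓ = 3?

The (ℓ, m_ℓ) pairs meeting m_ℓ = 3 give: ℓ=3 → 1.
Orbitals: 1. Each orbital carries two spin states, so 1 × 2 = 2 states.

2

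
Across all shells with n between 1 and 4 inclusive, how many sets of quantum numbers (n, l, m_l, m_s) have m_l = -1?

Per-shell orbital counts meeting the constraint:
n=2 → 1; n=3 → 2; n=4 → 3.
Orbitals: 1 + 2 + 3 = 6. Including both spin states (m_s = ±1/2) gives 2 × 6 = 12 states.

12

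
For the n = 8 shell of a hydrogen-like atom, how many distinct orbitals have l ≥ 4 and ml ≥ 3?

14

With n = 8 the allowed l are 0, 1, …, 7.
Orbitals with l ≥ 4 and ml ≥ 3, by l: l=4 → 2; l=5 → 3; l=6 → 4; l=7 → 5.
Total orbitals: 2 + 3 + 4 + 5 = 14.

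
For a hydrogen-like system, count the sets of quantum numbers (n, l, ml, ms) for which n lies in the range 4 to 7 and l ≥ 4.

124

Count contributing orbitals for each principal shell:
n=5 → 9; n=6 → 20; n=7 → 33.
Orbitals: 9 + 20 + 33 = 62. Including both spin states (ms = ±1/2) gives 2 × 62 = 124 states.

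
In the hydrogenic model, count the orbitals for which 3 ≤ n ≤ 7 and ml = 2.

Treat each shell separately and count matching orbitals:
n=3 → 1; n=4 → 2; n=5 → 3; n=6 → 4; n=7 → 5.
Total orbitals: 1 + 2 + 3 + 4 + 5 = 15.

15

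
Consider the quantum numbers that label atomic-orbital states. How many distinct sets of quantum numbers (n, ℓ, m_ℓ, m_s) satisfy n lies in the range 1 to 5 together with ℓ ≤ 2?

64

Go shell by shell, enumerating (ℓ, m_ℓ) with ℓ ≤ 2:
n=1 → 1; n=2 → 4; n=3 → 9; n=4 → 9; n=5 → 9.
Orbitals: 1 + 4 + 9 + 9 + 9 = 32. Including both spin states (m_s = ±1/2) gives 2 × 32 = 64 states.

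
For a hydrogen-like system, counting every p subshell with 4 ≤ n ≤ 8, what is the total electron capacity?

A p subshell (ℓ = 1) exists for every n ≥ 2, so shells n = 4, 5, 6, 7, 8 each contribute one — 5 subshells.
Since each p subshell holds 2(2·1+1) = 6 electrons, the total is 5 × 6 = 30.

30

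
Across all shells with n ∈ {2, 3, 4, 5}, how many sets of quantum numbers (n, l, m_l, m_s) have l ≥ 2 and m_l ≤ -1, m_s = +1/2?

Work shell by shell — for each n, count the (l, m_l) pairs that satisfy l ≥ 2 and m_l ≤ -1:
n=3 → 2; n=4 → 5; n=5 → 9.
Orbitals: 2 + 5 + 9 = 16. With m_s fixed to +1/2 there is one state per orbital, so 16 states.

16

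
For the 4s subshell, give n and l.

The leading integer gives n = 4; the letter 's' means l = 0.

n = 4, l = 0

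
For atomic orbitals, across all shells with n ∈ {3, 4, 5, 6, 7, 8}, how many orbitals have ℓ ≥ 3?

Count contributing orbitals for each principal shell:
n=4 → 7; n=5 → 16; n=6 → 27; n=7 → 40; n=8 → 55.
Total orbitals: 7 + 16 + 27 + 40 + 55 = 145.

145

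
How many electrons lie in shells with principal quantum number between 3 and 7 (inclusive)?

Shell n has n² orbitals: 3²=9 + 4²=16 + 5²=25 + 6²=36 + 7²=49 = 135 orbitals.
Two spin states per orbital: 2 × 135 = 270 electrons.

270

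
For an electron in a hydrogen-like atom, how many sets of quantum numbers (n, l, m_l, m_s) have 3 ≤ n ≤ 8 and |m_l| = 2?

Per-shell orbital counts meeting the constraint:
n=3 → 2; n=4 → 4; n=5 → 6; n=6 → 8; n=7 → 10; n=8 → 12.
Orbitals: 2 + 4 + 6 + 8 + 10 + 12 = 42. Including both spin states (m_s = ±1/2) gives 2 × 42 = 84 states.

84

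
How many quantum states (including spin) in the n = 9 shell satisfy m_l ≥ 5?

For n = 9, l ranges over 0 … 8.
The (l, m_l) pairs meeting m_l ≥ 5 give: l=5 → 1; l=6 → 2; l=7 → 3; l=8 → 4.
Orbitals: 1 + 2 + 3 + 4 = 10. Each orbital carries two spin states, so 10 × 2 = 20 states.

20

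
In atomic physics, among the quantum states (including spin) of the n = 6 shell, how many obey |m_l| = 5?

4

Orbitals with |m_l| = 5, by l: l=5 → 2.
Orbitals: 2. Each orbital carries two spin states, so 2 × 2 = 4 states.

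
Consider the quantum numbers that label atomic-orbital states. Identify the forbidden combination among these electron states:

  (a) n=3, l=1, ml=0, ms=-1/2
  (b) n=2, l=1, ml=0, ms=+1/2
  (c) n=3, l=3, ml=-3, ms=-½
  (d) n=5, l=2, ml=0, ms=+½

(c)

(c) has l = 3 ≥ n = 3, violating 0 ≤ l ≤ n−1.
The remaining sets (a), (b), (d) satisfy all four rules.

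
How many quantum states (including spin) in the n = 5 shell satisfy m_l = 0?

10

For n = 5, l ranges over 0 … 4.
Orbitals with m_l = 0, by l: l=0 → 1; l=1 → 1; l=2 → 1; l=3 → 1; l=4 → 1.
Orbitals: 1 + 1 + 1 + 1 + 1 = 5. Each orbital carries two spin states, so 5 × 2 = 10 states.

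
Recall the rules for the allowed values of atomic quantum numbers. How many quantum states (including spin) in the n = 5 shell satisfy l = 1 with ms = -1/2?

3

The n = 5 shell has l = 0 through 4; check each.
Orbitals with l = 1, by l: l=1 → 3.
Orbitals: 3. With ms fixed to a single value there is one state per orbital, giving 3 states.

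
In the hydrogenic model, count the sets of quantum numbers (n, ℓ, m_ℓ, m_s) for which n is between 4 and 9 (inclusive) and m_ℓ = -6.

12

Work shell by shell — for each n, count the (ℓ, m_ℓ) pairs that satisfy m_ℓ = -6:
n=7 → 1; n=8 → 2; n=9 → 3.
Orbitals: 1 + 2 + 3 = 6. Including both spin states (m_s = ±1/2) gives 2 × 6 = 12 states.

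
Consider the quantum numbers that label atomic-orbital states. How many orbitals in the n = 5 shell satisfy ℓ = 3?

7

With n = 5 the allowed ℓ are 0, 1, …, 4.
Contributions: ℓ=3 → 7.
Total orbitals: 7.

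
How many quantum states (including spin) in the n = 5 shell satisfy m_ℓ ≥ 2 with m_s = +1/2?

Orbitals with m_ℓ ≥ 2, by ℓ: ℓ=2 → 1; ℓ=3 → 2; ℓ=4 → 3.
Orbitals: 1 + 2 + 3 = 6. With m_s fixed to a single value there is one state per orbital, giving 6 states.

6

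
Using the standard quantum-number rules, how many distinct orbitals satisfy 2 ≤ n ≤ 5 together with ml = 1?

10

Per-shell orbital counts meeting the constraint:
n=2 → 1; n=3 → 2; n=4 → 3; n=5 → 4.
Total orbitals: 1 + 2 + 3 + 4 = 10.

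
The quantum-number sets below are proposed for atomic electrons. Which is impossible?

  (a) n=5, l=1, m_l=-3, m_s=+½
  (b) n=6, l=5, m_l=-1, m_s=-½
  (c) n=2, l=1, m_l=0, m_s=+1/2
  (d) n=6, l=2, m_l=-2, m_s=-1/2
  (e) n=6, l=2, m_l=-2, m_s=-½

(a)

(a) has |m_l| = 3 > l = 1, violating −l ≤ m_l ≤ l.
The remaining sets (b), (c), (d), (e) satisfy all four rules.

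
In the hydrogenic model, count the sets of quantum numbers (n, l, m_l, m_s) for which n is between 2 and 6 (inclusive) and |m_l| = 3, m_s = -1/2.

Per-shell orbital counts meeting the constraint:
n=4 → 2; n=5 → 4; n=6 → 6.
Orbitals: 2 + 4 + 6 = 12. With m_s fixed to -1/2 there is one state per orbital, so 12 states.

12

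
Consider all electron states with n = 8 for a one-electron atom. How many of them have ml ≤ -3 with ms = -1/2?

15

Go through l = 0, …, 7 (the values permitted for n = 8).
Orbitals with ml ≤ -3, by l: l=3 → 1; l=4 → 2; l=5 → 3; l=6 → 4; l=7 → 5.
Orbitals: 1 + 2 + 3 + 4 + 5 = 15. With ms fixed to a single value there is one state per orbital, giving 15 states.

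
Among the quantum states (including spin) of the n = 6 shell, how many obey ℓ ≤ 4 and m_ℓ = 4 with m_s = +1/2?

For n = 6, ℓ ranges over 0 … 5.
Per ℓ-value: ℓ=4 → 1.
Orbitals: 1. With m_s fixed to a single value there is one state per orbital, giving 1 state.

1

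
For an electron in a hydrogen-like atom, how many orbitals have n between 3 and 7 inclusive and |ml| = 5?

6

Treat each shell separately and count matching orbitals:
n=6 → 2; n=7 → 4.
Total orbitals: 2 + 4 = 6.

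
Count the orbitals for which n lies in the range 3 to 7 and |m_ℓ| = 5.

6

Per-shell orbital counts meeting the constraint:
n=6 → 2; n=7 → 4.
Total orbitals: 2 + 4 = 6.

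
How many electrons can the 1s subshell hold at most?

A subshell with l = 0 has 2l+1 = 1 orbital, each holding 2 electrons (spin ±1/2), so 1 × 2 = 2.

2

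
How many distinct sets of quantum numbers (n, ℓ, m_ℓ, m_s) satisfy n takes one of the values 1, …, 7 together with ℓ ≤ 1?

Work shell by shell — for each n, count the (ℓ, m_ℓ) pairs that satisfy ℓ ≤ 1:
n=1 → 1; n=2 → 4; n=3 → 4; n=4 → 4; n=5 → 4; n=6 → 4; n=7 → 4.
Orbitals: 1 + 4 + 4 + 4 + 4 + 4 + 4 = 25. Including both spin states (m_s = ±1/2) gives 2 × 25 = 50 states.

50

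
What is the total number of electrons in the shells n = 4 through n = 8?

380

Shell n has n² orbitals: 4²=16 + 5²=25 + 6²=36 + 7²=49 + 8²=64 = 190 orbitals.
Two spin states per orbital: 2 × 190 = 380 electrons.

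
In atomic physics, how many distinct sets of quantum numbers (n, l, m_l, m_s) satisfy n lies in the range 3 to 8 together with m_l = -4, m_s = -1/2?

10

Count contributing orbitals for each principal shell:
n=5 → 1; n=6 → 2; n=7 → 3; n=8 → 4.
Orbitals: 1 + 2 + 3 + 4 = 10. With m_s fixed to -1/2 there is one state per orbital, so 10 states.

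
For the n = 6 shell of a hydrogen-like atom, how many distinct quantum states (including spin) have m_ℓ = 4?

Orbitals with m_ℓ = 4, by ℓ: ℓ=4 → 1; ℓ=5 → 1.
Orbitals: 1 + 1 = 2. Each orbital carries two spin states, so 2 × 2 = 4 states.

4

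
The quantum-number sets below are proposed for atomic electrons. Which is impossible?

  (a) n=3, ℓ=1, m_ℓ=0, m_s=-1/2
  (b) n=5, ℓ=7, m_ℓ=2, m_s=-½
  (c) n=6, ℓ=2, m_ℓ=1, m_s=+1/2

(b) has ℓ = 7 ≥ n = 5, violating 0 ≤ ℓ ≤ n−1.
The remaining sets (a), (c) satisfy all four rules.

(b)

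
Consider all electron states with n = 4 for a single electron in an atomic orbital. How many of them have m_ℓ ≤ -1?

12

Contributions: ℓ=1 → 1; ℓ=2 → 2; ℓ=3 → 3.
Orbitals: 1 + 2 + 3 = 6. Each orbital carries two spin states, so 6 × 2 = 12 states.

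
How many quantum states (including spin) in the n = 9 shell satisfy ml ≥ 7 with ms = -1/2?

With n = 9 the allowed l are 0, 1, …, 8.
Contributions: l=7 → 1; l=8 → 2.
Orbitals: 1 + 2 = 3. With ms fixed to a single value there is one state per orbital, giving 3 states.

3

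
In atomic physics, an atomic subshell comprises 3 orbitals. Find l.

2l+1 = 3 gives l = 1.

l = 1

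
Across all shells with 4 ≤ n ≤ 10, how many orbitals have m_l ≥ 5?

Go shell by shell, enumerating (l, m_l) with m_l ≥ 5:
n=6 → 1; n=7 → 3; n=8 → 6; n=9 → 10; n=10 → 15.
Total orbitals: 1 + 3 + 6 + 10 + 15 = 35.

35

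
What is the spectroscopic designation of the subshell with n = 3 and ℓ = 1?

ℓ = 1 corresponds to the letter 'p', so the subshell is 3p.

3p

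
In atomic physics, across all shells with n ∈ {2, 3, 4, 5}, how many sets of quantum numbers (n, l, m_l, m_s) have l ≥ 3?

For each n in the range, tally the orbitals obeying l ≥ 3:
n=4 → 7; n=5 → 16.
Orbitals: 7 + 16 = 23. Including both spin states (m_s = ±1/2) gives 2 × 23 = 46 states.

46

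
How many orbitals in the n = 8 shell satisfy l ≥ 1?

63

The n = 8 shell has l = 0 through 7; check each.
Contributions: l=1 → 3; l=2 → 5; l=3 → 7; l=4 → 9; l=5 → 11; l=6 → 13; l=7 → 15.
Total orbitals: 3 + 5 + 7 + 9 + 11 + 13 + 15 = 63.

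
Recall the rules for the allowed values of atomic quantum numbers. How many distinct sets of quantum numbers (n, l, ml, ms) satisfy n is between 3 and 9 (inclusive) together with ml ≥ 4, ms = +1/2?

Per-shell orbital counts meeting the constraint:
n=5 → 1; n=6 → 3; n=7 → 6; n=8 → 10; n=9 → 15.
Orbitals: 1 + 3 + 6 + 10 + 15 = 35. With ms fixed to +1/2 there is one state per orbital, so 35 states.

35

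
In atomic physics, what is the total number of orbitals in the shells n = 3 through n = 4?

Shell n has n² orbitals: 3²=9 + 4²=16 = 25 orbitals.

25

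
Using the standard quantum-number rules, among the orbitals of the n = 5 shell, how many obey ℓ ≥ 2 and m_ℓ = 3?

2

Contributions: ℓ=3 → 1; ℓ=4 → 1.
Total orbitals: 1 + 1 = 2.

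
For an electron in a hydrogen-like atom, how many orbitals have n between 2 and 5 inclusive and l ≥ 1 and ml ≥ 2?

Go shell by shell, enumerating (l, ml) with l ≥ 1 and ml ≥ 2:
n=3 → 1; n=4 → 3; n=5 → 6.
Total orbitals: 1 + 3 + 6 = 10.

10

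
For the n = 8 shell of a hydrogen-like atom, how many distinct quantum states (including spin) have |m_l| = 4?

16

For n = 8, l ranges over 0 … 7.
The (l, m_l) pairs meeting |m_l| = 4 give: l=4 → 2; l=5 → 2; l=6 → 2; l=7 → 2.
Orbitals: 2 + 2 + 2 + 2 = 8. Each orbital carries two spin states, so 8 × 2 = 16 states.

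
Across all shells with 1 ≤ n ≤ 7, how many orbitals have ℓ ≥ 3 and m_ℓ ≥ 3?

20

Go shell by shell, enumerating (ℓ, m_ℓ) with ℓ ≥ 3 and m_ℓ ≥ 3:
n=4 → 1; n=5 → 3; n=6 → 6; n=7 → 10.
Total orbitals: 1 + 3 + 6 + 10 = 20.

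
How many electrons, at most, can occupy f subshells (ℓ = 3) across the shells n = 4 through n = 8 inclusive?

70

An f subshell (ℓ = 3) exists for every n ≥ 4, so shells n = 4, 5, 6, 7, 8 each contribute one — 5 subshells.
Since each f subshell holds 2(2·3+1) = 14 electrons, the total is 5 × 14 = 70.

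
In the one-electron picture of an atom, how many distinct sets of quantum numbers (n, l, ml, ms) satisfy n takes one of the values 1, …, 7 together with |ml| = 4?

24

Count contributing orbitals for each principal shell:
n=5 → 2; n=6 → 4; n=7 → 6.
Orbitals: 2 + 4 + 6 = 12. Including both spin states (ms = ±1/2) gives 2 × 12 = 24 states.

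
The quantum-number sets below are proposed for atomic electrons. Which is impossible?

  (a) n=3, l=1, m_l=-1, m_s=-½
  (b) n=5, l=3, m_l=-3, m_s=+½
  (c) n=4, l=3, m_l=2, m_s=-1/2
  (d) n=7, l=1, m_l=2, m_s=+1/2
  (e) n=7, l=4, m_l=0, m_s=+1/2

(d) has |m_l| = 2 > l = 1, violating −l ≤ m_l ≤ l.
The remaining sets (a), (b), (c), (e) satisfy all four rules.

(d)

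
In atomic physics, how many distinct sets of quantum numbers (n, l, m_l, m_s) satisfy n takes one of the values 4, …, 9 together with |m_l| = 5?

For each n in the range, tally the orbitals obeying |m_l| = 5:
n=6 → 2; n=7 → 4; n=8 → 6; n=9 → 8.
Orbitals: 2 + 4 + 6 + 8 = 20. Including both spin states (m_s = ±1/2) gives 2 × 20 = 40 states.

40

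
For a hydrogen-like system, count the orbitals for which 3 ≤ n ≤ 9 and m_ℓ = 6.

Treat each shell separately and count matching orbitals:
n=7 → 1; n=8 → 2; n=9 → 3.
Total orbitals: 1 + 2 + 3 = 6.

6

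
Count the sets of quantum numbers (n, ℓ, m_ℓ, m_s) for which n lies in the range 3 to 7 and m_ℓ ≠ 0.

Treat each shell separately and count matching orbitals:
n=3 → 6; n=4 → 12; n=5 → 20; n=6 → 30; n=7 → 42.
Orbitals: 6 + 12 + 20 + 30 + 42 = 110. Including both spin states (m_s = ±1/2) gives 2 × 110 = 220 states.

220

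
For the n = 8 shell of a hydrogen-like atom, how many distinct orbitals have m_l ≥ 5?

6

With n = 8 the allowed l are 0, 1, …, 7.
The (l, m_l) pairs meeting m_l ≥ 5 give: l=5 → 1; l=6 → 2; l=7 → 3.
Total orbitals: 1 + 2 + 3 = 6.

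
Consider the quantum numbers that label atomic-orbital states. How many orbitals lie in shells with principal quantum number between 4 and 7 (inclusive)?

Shell n has n² orbitals: 4²=16 + 5²=25 + 6²=36 + 7²=49 = 126 orbitals.

126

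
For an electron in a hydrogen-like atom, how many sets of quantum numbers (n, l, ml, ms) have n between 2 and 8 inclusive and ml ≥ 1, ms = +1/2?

Count contributing orbitals for each principal shell:
n=2 → 1; n=3 → 3; n=4 → 6; n=5 → 10; n=6 → 15; n=7 → 21; n=8 → 28.
Orbitals: 1 + 3 + 6 + 10 + 15 + 21 + 28 = 84. With ms fixed to +1/2 there is one state per orbital, so 84 states.

84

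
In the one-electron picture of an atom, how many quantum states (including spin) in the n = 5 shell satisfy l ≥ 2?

42

For n = 5, l ranges over 0 … 4.
Contributions: l=2 → 5; l=3 → 7; l=4 → 9.
Orbitals: 5 + 7 + 9 = 21. Each orbital carries two spin states, so 21 × 2 = 42 states.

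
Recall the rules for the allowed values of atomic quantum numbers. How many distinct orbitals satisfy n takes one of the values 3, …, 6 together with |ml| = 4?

Go shell by shell, enumerating (l, ml) with |ml| = 4:
n=5 → 2; n=6 → 4.
Total orbitals: 2 + 4 = 6.

6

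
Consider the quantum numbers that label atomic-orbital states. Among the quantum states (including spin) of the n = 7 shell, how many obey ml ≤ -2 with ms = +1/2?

15

Go through l = 0, …, 6 (the values permitted for n = 7).
Contributions: l=2 → 1; l=3 → 2; l=4 → 3; l=5 → 4; l=6 → 5.
Orbitals: 1 + 2 + 3 + 4 + 5 = 15. With ms fixed to a single value there is one state per orbital, giving 15 states.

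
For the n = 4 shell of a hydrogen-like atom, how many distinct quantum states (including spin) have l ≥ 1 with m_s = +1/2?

For n = 4, l ranges over 0 … 3.
Contributions: l=1 → 3; l=2 → 5; l=3 → 7.
Orbitals: 3 + 5 + 7 = 15. With m_s fixed to a single value there is one state per orbital, giving 15 states.

15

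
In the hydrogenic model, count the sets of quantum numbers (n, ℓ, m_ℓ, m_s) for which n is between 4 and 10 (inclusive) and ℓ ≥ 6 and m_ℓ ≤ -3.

100

Count contributing orbitals for each principal shell:
n=7 → 4; n=8 → 9; n=9 → 15; n=10 → 22.
Orbitals: 4 + 9 + 15 + 22 = 50. Including both spin states (m_s = ±1/2) gives 2 × 50 = 100 states.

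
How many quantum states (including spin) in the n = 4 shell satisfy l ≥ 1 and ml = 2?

4

The n = 4 shell has l = 0 through 3; check each.
The (l, ml) pairs meeting l ≥ 1 and ml = 2 give: l=2 → 1; l=3 → 1.
Orbitals: 1 + 1 = 2. Each orbital carries two spin states, so 2 × 2 = 4 states.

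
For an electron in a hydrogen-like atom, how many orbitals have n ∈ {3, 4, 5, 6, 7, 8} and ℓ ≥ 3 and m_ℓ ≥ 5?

10

Count contributing orbitals for each principal shell:
n=6 → 1; n=7 → 3; n=8 → 6.
Total orbitals: 1 + 3 + 6 = 10.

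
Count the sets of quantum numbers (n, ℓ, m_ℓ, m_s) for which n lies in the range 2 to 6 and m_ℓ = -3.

12

Count contributing orbitals for each principal shell:
n=4 → 1; n=5 → 2; n=6 → 3.
Orbitals: 1 + 2 + 3 = 6. Including both spin states (m_s = ±1/2) gives 2 × 6 = 12 states.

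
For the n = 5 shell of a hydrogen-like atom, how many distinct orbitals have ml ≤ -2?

For n = 5, l ranges over 0 … 4.
Per l-value: l=2 → 1; l=3 → 2; l=4 → 3.
Total orbitals: 1 + 2 + 3 = 6.

6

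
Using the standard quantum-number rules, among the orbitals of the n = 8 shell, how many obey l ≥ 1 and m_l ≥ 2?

For n = 8, l ranges over 0 … 7.
The (l, m_l) pairs meeting l ≥ 1 and m_l ≥ 2 give: l=2 → 1; l=3 → 2; l=4 → 3; l=5 → 4; l=6 → 5; l=7 → 6.
Total orbitals: 1 + 2 + 3 + 4 + 5 + 6 = 21.

21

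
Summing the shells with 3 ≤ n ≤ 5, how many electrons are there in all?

Shell n has n² orbitals: 3²=9 + 4²=16 + 5²=25 = 50 orbitals.
Two spin states per orbital: 2 × 50 = 100 electrons.

100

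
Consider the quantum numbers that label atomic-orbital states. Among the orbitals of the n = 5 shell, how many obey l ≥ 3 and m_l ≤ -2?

5

The (l, m_l) pairs meeting l ≥ 3 and m_l ≤ -2 give: l=3 → 2; l=4 → 3.
Total orbitals: 2 + 3 = 5.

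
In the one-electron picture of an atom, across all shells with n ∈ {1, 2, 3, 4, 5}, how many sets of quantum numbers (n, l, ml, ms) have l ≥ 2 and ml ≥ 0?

Per-shell orbital counts meeting the constraint:
n=3 → 3; n=4 → 7; n=5 → 12.
Orbitals: 3 + 7 + 12 = 22. Including both spin states (ms = ±1/2) gives 2 × 22 = 44 states.

44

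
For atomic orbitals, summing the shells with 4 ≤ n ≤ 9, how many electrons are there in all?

Shell n has n² orbitals: 4²=16 + 5²=25 + 6²=36 + 7²=49 + 8²=64 + 9²=81 = 271 orbitals.
Two spin states per orbital: 2 × 271 = 542 electrons.

542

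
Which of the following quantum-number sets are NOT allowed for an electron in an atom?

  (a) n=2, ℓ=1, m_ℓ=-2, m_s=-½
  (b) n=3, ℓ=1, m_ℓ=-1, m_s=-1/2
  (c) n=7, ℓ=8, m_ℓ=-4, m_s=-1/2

(a) has |m_ℓ| = 2 > ℓ = 1, violating −ℓ ≤ m_ℓ ≤ ℓ.
(c) has ℓ = 8 ≥ n = 7, violating 0 ≤ ℓ ≤ n−1.
The remaining set (b) satisfies all four rules.

(a) and (c)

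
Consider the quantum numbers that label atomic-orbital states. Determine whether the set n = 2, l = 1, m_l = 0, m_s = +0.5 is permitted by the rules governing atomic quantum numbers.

Yes

n = 2 is a positive integer. l = 1 satisfies 0 ≤ l ≤ n−1 = 1. m_l = 0 lies in the range −l … +l (here −1 … 1). m_s = +1/2 is one of ±1/2.
All four constraints are satisfied.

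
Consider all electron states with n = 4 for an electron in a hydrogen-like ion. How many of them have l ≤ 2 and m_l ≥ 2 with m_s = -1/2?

The n = 4 shell has l = 0 through 3; check each.
Contributions: l=2 → 1.
Orbitals: 1. With m_s fixed to a single value there is one state per orbital, giving 1 state.

1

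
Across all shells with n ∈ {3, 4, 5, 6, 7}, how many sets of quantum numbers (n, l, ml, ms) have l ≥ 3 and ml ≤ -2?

Count contributing orbitals for each principal shell:
n=4 → 2; n=5 → 5; n=6 → 9; n=7 → 14.
Orbitals: 2 + 5 + 9 + 14 = 30. Including both spin states (ms = ±1/2) gives 2 × 30 = 60 states.

60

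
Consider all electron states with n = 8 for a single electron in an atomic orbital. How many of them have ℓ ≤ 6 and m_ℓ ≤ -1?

42

With n = 8 the allowed ℓ are 0, 1, …, 7.
The (ℓ, m_ℓ) pairs meeting ℓ ≤ 6 and m_ℓ ≤ -1 give: ℓ=1 → 1; ℓ=2 → 2; ℓ=3 → 3; ℓ=4 → 4; ℓ=5 → 5; ℓ=6 → 6.
Orbitals: 1 + 2 + 3 + 4 + 5 + 6 = 21. Each orbital carries two spin states, so 21 × 2 = 42 states.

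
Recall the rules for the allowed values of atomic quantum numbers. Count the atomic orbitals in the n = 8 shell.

64

The n = 8 shell contains n² = 8² = 64 orbitals.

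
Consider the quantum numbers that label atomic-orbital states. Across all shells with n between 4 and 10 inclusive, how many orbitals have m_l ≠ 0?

322

Work shell by shell — for each n, count the (l, m_l) pairs that satisfy m_l ≠ 0:
n=4 → 12; n=5 → 20; n=6 → 30; n=7 → 42; n=8 → 56; n=9 → 72; n=10 → 90.
Total orbitals: 12 + 20 + 30 + 42 + 56 + 72 + 90 = 322.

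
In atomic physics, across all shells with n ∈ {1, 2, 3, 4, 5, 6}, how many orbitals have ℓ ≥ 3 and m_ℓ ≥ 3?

10

Go shell by shell, enumerating (ℓ, m_ℓ) with ℓ ≥ 3 and m_ℓ ≥ 3:
n=4 → 1; n=5 → 3; n=6 → 6.
Total orbitals: 1 + 3 + 6 = 10.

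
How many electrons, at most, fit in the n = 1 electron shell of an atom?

A shell holds 2n² electrons: 2 × 1² = 2 × 1 = 2.

2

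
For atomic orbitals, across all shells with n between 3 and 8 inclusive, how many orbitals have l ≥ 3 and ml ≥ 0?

80

For each n in the range, tally the orbitals obeying l ≥ 3 and ml ≥ 0:
n=4 → 4; n=5 → 9; n=6 → 15; n=7 → 22; n=8 → 30.
Total orbitals: 4 + 9 + 15 + 22 + 30 = 80.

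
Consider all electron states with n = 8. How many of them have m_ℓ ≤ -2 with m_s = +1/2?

For n = 8, ℓ ranges over 0 … 7.
Per ℓ-value: ℓ=2 → 1; ℓ=3 → 2; ℓ=4 → 3; ℓ=5 → 4; ℓ=6 → 5; ℓ=7 → 6.
Orbitals: 1 + 2 + 3 + 4 + 5 + 6 = 21. With m_s fixed to a single value there is one state per orbital, giving 21 states.

21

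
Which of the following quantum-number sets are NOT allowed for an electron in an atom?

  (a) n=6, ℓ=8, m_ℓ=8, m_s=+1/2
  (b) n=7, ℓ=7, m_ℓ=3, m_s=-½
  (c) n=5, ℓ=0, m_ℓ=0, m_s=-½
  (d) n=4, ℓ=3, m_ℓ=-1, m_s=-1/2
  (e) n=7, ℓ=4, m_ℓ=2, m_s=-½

(a) has ℓ = 8 ≥ n = 6, violating 0 ≤ ℓ ≤ n−1.
(b) has ℓ = 7 ≥ n = 7, violating 0 ≤ ℓ ≤ n−1.
The remaining sets (c), (d), (e) satisfy all four rules.

(a) and (b)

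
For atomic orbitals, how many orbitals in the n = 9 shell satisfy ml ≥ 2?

28

For n = 9, l ranges over 0 … 8.
Orbitals with ml ≥ 2, by l: l=2 → 1; l=3 → 2; l=4 → 3; l=5 → 4; l=6 → 5; l=7 → 6; l=8 → 7.
Total orbitals: 1 + 2 + 3 + 4 + 5 + 6 + 7 = 28.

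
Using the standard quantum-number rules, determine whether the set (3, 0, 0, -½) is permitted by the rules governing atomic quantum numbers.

n = 3 is a positive integer. ℓ = 0 satisfies 0 ≤ ℓ ≤ n−1 = 2. m_ℓ = 0 lies in the range −ℓ … +ℓ (here 0). m_s = -1/2 is one of ±1/2.
All four constraints are satisfied.

Allowed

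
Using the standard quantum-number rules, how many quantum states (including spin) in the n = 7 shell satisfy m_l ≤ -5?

The (l, m_l) pairs meeting m_l ≤ -5 give: l=5 → 1; l=6 → 2.
Orbitals: 1 + 2 = 3. Each orbital carries two spin states, so 3 × 2 = 6 states.

6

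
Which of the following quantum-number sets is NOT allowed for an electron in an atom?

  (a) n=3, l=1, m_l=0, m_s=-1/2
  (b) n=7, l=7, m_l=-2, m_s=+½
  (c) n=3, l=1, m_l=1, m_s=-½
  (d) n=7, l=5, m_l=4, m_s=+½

(b)

(b) has l = 7 ≥ n = 7, violating 0 ≤ l ≤ n−1.
The remaining sets (a), (c), (d) satisfy all four rules.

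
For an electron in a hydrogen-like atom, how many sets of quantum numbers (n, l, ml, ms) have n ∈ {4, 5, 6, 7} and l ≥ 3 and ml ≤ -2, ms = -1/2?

Treat each shell separately and count matching orbitals:
n=4 → 2; n=5 → 5; n=6 → 9; n=7 → 14.
Orbitals: 2 + 5 + 9 + 14 = 30. With ms fixed to -1/2 there is one state per orbital, so 30 states.

30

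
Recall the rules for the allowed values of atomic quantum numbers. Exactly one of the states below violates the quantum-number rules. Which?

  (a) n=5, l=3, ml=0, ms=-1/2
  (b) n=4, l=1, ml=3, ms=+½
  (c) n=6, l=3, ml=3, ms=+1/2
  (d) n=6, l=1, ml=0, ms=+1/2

(b) has |ml| = 3 > l = 1, violating −l ≤ ml ≤ l.
The remaining sets (a), (c), (d) satisfy all four rules.

(b)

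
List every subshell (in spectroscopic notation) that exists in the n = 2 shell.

For n = 2, l runs from 0 to 1. In spectroscopic notation l = 0,1,2,… ↔ s,p,d,f,g,h,i, so the subshells are 2s, 2p.

2s, 2p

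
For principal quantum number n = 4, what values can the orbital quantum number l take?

0, 1, 2, 3

l is an integer with 0 ≤ l ≤ n−1, so for n = 4: l = 0, 1, 2, 3.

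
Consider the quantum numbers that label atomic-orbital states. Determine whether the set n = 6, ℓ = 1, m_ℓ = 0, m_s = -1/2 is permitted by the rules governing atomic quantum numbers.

Yes

n = 6 is a positive integer. ℓ = 1 satisfies 0 ≤ ℓ ≤ n−1 = 5. m_ℓ = 0 lies in the range −ℓ … +ℓ (here −1 … 1). m_s = -1/2 is one of ±1/2.
All four constraints are satisfied.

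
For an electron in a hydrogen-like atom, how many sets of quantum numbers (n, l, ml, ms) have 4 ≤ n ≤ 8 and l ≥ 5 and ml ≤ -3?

44

Count contributing orbitals for each principal shell:
n=6 → 3; n=7 → 7; n=8 → 12.
Orbitals: 3 + 7 + 12 = 22. Including both spin states (ms = ±1/2) gives 2 × 22 = 44 states.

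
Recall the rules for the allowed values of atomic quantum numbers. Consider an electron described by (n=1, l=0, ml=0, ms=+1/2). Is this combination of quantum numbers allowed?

Yes

n = 1 is a positive integer. l = 0 satisfies 0 ≤ l ≤ n−1 = 0. ml = 0 lies in the range −l … +l (here 0). ms = +1/2 is one of ±1/2.
All four constraints are satisfied.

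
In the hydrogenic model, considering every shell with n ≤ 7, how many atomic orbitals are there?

Total orbitals = 1² + 2² + 3² + 4² + 5² + 6² + 7² = 140.

140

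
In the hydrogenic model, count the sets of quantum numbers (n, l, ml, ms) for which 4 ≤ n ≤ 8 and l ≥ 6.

Count contributing orbitals for each principal shell:
n=7 → 13; n=8 → 28.
Orbitals: 13 + 28 = 41. Including both spin states (ms = ±1/2) gives 2 × 41 = 82 states.

82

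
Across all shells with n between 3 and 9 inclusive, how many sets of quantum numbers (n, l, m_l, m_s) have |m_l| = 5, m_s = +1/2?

Count contributing orbitals for each principal shell:
n=6 → 2; n=7 → 4; n=8 → 6; n=9 → 8.
Orbitals: 2 + 4 + 6 + 8 = 20. With m_s fixed to +1/2 there is one state per orbital, so 20 states.

20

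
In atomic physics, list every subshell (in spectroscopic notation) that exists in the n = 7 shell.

For n = 7, l runs from 0 to 6. In spectroscopic notation l = 0,1,2,… ↔ s,p,d,f,g,h,i, so the subshells are 7s, 7p, 7d, 7f, 7g, 7h, 7i.

7s, 7p, 7d, 7f, 7g, 7h, 7i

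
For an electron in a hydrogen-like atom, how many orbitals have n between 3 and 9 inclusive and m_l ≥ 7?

Per-shell orbital counts meeting the constraint:
n=8 → 1; n=9 → 3.
Total orbitals: 1 + 3 = 4.

4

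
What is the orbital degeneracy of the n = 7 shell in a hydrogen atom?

49

The n = 7 shell contains n² = 7² = 49 orbitals.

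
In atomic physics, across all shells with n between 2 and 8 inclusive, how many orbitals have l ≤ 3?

Count contributing orbitals for each principal shell:
n=2 → 4; n=3 → 9; n=4 → 16; n=5 → 16; n=6 → 16; n=7 → 16; n=8 → 16.
Total orbitals: 4 + 9 + 16 + 16 + 16 + 16 + 16 = 93.

93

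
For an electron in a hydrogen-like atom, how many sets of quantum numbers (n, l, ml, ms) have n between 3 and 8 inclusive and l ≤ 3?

Go shell by shell, enumerating (l, ml) with l ≤ 3:
n=3 → 9; n=4 → 16; n=5 → 16; n=6 → 16; n=7 → 16; n=8 → 16.
Orbitals: 9 + 16 + 16 + 16 + 16 + 16 = 89. Including both spin states (ms = ±1/2) gives 2 × 89 = 178 states.

178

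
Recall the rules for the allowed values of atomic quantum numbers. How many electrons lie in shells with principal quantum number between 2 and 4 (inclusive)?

Shell n has n² orbitals: 2²=4 + 3²=9 + 4²=16 = 29 orbitals.
Two spin states per orbital: 2 × 29 = 58 electrons.

58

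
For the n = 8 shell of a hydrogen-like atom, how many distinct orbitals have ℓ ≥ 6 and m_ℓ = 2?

2

Go through ℓ = 0, …, 7 (the values permitted for n = 8).
Contributions: ℓ=6 → 1; ℓ=7 → 1.
Total orbitals: 1 + 1 = 2.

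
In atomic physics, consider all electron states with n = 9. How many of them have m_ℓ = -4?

10

Per ℓ-value: ℓ=4 → 1; ℓ=5 → 1; ℓ=6 → 1; ℓ=7 → 1; ℓ=8 → 1.
Orbitals: 1 + 1 + 1 + 1 + 1 = 5. Each orbital carries two spin states, so 5 × 2 = 10 states.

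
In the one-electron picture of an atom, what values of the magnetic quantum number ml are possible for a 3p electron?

-1, 0, 1

The 3p subshell has l = 1, and ml takes every integer from −l to +l. With l = 1 that gives the 3 values -1, 0, 1.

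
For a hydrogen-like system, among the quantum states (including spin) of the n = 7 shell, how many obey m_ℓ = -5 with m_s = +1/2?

2

The n = 7 shell has ℓ = 0 through 6; check each.
Contributions: ℓ=5 → 1; ℓ=6 → 1.
Orbitals: 1 + 1 = 2. With m_s fixed to a single value there is one state per orbital, giving 2 states.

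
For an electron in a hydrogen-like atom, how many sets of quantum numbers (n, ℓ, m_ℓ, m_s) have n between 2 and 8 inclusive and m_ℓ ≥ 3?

70

Per-shell orbital counts meeting the constraint:
n=4 → 1; n=5 → 3; n=6 → 6; n=7 → 10; n=8 → 15.
Orbitals: 1 + 3 + 6 + 10 + 15 = 35. Including both spin states (m_s = ±1/2) gives 2 × 35 = 70 states.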